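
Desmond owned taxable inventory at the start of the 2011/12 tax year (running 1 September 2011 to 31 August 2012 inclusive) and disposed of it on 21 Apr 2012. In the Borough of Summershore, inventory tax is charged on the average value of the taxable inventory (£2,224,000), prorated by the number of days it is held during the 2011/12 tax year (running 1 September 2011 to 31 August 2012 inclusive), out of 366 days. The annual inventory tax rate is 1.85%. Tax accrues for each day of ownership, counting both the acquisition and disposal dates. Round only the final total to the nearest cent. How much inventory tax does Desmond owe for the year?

£26,305.18

Days held (1 Sep 2011 – 21 Apr 2012): 234 out of 366
Tax = £2,224,000 × 1.85% × 234/366 = £26,305.1803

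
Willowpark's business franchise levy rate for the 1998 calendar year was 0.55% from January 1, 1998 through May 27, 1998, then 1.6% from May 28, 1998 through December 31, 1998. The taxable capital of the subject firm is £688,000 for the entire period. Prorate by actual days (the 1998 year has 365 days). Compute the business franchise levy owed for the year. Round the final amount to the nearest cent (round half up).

£8,098.61

January 1 – May 27, 1998: 147 days at 0.55% → £688,000 × 0.55% × 147/365 = £1,523.9671
May 28 – December 31, 1998: 218 days at 1.6% → £688,000 × 1.6% × 218/365 = £6,574.6411
Total = £8,098.6082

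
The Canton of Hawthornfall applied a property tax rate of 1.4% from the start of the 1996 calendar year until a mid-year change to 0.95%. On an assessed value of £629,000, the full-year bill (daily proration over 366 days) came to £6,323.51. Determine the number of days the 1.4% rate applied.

45 days

Let d = days at the first rate; then 366 − d days at the second rate.
£629,000 × [1.4%·d + 0.95%·(366−d)] / 366 = £6,323.51
Solving gives d = 45, so the new rate took effect on 15 February 1996.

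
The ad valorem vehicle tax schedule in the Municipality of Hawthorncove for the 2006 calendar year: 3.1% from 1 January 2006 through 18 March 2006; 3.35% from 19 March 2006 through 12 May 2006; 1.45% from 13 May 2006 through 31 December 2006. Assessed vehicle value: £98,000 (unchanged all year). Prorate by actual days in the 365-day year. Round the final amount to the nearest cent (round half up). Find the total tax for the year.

1 January – 18 March 2006: 77 days at 3.1% → £98,000 × 3.1% × 77/365 = £640.8932
19 March – 12 May 2006: 55 days at 3.35% → £98,000 × 3.35% × 55/365 = £494.6986
13 May – 31 December 2006: 233 days at 1.45% → £98,000 × 1.45% × 233/365 = £907.1041
Total = £2,042.6959

£2,042.70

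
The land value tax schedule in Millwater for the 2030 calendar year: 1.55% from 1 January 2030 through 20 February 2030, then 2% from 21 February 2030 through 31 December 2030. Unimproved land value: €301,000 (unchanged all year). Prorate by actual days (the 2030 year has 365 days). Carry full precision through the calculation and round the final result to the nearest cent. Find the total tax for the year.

€5,830.74

1 January – 20 February 2030: 51 days at 1.55% → €301,000 × 1.55% × 51/365 = €651.8918
21 February – 31 December 2030: 314 days at 2% → €301,000 × 2% × 314/365 = €5,178.8493
Total = €5,830.7411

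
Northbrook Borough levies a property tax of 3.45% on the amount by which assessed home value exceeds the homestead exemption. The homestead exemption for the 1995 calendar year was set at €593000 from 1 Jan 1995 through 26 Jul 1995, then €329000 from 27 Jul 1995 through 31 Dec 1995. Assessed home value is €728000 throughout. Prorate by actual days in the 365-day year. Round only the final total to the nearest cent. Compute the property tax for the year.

€8600.14

1 Jan – 26 Jul 1995: 207 days, exemption €593000 → (€728000 − €593000) × 3.45% × 207/365 = €2641.3767
27 Jul – 31 Dec 1995: 158 days, exemption €329000 → (€728000 − €329000) × 3.45% × 158/365 = €5958.7644
Total = €8600.1411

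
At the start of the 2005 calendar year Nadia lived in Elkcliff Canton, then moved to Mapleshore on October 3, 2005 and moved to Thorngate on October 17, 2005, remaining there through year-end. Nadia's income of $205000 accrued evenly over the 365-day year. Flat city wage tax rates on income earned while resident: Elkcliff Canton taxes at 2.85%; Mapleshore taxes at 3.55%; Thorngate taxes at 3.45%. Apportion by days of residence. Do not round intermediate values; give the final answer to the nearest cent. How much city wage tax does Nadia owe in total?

Elkcliff Canton, January 1 – October 2, 2005: 275 days → $205000 × 2.85% × 275/365 = $4401.8836
Mapleshore, October 3 – October 16, 2005: 14 days → $205000 × 3.55% × 14/365 = $279.1370
Thorngate, October 17 – December 31, 2005: 76 days → $205000 × 3.45% × 76/365 = $1472.6301
Total = $6153.6507

$6153.65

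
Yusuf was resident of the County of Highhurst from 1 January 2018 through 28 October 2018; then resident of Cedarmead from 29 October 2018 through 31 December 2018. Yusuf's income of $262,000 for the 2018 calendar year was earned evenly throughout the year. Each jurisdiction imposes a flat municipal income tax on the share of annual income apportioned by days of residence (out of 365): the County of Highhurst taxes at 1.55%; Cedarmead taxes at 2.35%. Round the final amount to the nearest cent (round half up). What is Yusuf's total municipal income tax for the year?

$4,428.52

The County of Highhurst, 1 January – 28 October 2018: 301 days → $262,000 × 1.55% × 301/365 = $3,348.9342
Cedarmead, 29 October – 31 December 2018: 64 days → $262,000 × 2.35% × 64/365 = $1,079.5836
Total = $4,428.5178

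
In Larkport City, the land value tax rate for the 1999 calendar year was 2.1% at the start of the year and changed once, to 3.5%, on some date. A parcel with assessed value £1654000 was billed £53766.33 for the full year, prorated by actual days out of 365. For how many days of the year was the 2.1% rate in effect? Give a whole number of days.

Let d = days at the first rate; then 365 − d days at the second rate.
£1654000 × [2.1%·d + 3.5%·(365−d)] / 365 = £53766.33
Solving gives d = 65, so the new rate took effect on 7 Mar 1999.

65 days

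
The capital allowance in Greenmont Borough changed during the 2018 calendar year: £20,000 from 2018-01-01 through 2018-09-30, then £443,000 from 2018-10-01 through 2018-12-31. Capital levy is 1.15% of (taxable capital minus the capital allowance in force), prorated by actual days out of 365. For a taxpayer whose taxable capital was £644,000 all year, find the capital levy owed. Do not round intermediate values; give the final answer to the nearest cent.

2018-01-01 to 2018-09-30: 273 days, exemption £20,000 → (£644,000 − £20,000) × 1.15% × 273/365 = £5,367.2548
2018-10-01 to 2018-12-31: 92 days, exemption £443,000 → (£644,000 − £443,000) × 1.15% × 92/365 = £582.6247
Total = £5,949.8795

£5,949.88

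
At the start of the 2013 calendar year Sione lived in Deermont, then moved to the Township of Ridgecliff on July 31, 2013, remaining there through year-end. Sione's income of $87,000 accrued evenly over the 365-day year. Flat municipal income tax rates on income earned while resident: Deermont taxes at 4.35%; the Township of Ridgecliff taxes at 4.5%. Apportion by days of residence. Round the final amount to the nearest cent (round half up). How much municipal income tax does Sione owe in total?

Deermont, January 1 – July 30, 2013: 211 days → $87,000 × 4.35% × 211/365 = $2,187.7521
The Township of Ridgecliff, July 31 – December 31, 2013: 154 days → $87,000 × 4.5% × 154/365 = $1,651.8082
Total = $3,839.5603

$3,839.56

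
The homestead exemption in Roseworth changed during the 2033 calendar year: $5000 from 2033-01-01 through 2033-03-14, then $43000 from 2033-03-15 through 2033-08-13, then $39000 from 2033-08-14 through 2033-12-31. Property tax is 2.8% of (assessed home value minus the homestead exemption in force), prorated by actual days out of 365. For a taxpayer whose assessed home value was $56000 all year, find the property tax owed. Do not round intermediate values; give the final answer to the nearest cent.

$619.76

2033-01-01 to 2033-03-14: 73 days, exemption $5000 → ($56000 − $5000) × 2.8% × 73/365 = $285.6000
2033-03-15 to 2033-08-13: 152 days, exemption $43000 → ($56000 − $43000) × 2.8% × 152/365 = $151.5836
2033-08-14 to 2033-12-31: 140 days, exemption $39000 → ($56000 − $39000) × 2.8% × 140/365 = $182.5753
Total = $619.7589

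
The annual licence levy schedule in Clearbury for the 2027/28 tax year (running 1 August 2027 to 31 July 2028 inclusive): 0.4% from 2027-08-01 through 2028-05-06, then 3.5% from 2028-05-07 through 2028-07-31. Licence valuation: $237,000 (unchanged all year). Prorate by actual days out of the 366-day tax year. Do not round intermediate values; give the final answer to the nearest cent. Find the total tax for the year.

$2,674.34

2027-08-01 to 2028-05-06: 280 days at 0.4% → $237,000 × 0.4% × 280/366 = $725.2459
2028-05-07 to 2028-07-31: 86 days at 3.5% → $237,000 × 3.5% × 86/366 = $1,949.0984
Total = $2,674.3443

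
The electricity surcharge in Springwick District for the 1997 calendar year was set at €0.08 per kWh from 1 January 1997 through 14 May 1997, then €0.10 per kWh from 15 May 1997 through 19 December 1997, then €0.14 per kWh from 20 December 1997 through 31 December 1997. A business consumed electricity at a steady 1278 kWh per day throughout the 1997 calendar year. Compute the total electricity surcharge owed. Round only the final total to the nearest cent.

€43835.40

1 January – 14 May 1997: 134 days × 1278 kWh/day = 171,252 kWh at €0.08/kWh → €13700.16
15 May – 19 December 1997: 219 days × 1278 kWh/day = 279,882 kWh at €0.10/kWh → €27988.20
20 December – 31 December 1997: 12 days × 1278 kWh/day = 15,336 kWh at €0.14/kWh → €2147.04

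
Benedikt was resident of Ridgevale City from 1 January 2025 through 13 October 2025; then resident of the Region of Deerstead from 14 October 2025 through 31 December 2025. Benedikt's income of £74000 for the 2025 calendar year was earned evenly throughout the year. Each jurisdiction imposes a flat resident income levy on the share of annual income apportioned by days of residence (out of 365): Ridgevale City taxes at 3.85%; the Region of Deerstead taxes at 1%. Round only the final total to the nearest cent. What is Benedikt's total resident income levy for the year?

£2392.53

Ridgevale City, 1 January – 13 October 2025: 286 days → £74000 × 3.85% × 286/365 = £2232.3671
The Region of Deerstead, 14 October – 31 December 2025: 79 days → £74000 × 1% × 79/365 = £160.1644
Total = £2392.5315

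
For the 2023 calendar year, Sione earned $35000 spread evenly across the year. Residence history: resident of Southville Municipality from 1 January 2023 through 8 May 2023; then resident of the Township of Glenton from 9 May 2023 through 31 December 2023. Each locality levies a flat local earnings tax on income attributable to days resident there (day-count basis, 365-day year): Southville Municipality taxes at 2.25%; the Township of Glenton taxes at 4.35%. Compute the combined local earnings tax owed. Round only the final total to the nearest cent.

$1264.75

Southville Municipality, 1 January – 8 May 2023: 128 days → $35000 × 2.25% × 128/365 = $276.1644
The Township of Glenton, 9 May – 31 December 2023: 237 days → $35000 × 4.35% × 237/365 = $988.5822
Total = $1264.7466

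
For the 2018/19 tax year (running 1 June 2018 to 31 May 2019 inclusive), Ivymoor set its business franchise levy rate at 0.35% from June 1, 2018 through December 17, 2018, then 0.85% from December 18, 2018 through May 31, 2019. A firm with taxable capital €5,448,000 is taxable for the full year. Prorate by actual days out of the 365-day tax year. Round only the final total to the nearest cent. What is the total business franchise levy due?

June 1 – December 17, 2018: 200 days at 0.35% → €5,448,000 × 0.35% × 200/365 = €10,448.2192
December 18, 2018 – May 31, 2019: 165 days at 0.85% → €5,448,000 × 0.85% × 165/365 = €20,933.7534
Total = €31,381.9726

€31,381.97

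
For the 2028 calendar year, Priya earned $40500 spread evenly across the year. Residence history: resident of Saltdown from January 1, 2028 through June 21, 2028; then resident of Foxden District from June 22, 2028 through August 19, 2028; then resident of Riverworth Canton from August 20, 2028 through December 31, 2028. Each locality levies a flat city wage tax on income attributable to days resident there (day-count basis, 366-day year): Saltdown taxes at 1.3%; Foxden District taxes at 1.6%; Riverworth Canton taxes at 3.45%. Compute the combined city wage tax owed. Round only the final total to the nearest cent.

$864.89

Saltdown, January 1 – June 21, 2028: 173 days → $40500 × 1.3% × 173/366 = $248.8648
Foxden District, June 22 – August 19, 2028: 59 days → $40500 × 1.6% × 59/366 = $104.4590
Riverworth Canton, August 20 – December 31, 2028: 134 days → $40500 × 3.45% × 134/366 = $511.5615
Total = $864.8852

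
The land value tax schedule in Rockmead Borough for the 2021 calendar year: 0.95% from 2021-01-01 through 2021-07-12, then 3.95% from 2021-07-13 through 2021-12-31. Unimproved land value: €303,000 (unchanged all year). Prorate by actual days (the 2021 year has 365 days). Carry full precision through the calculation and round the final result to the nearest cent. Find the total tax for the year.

€7,162.01

2021-01-01 to 2021-07-12: 193 days at 0.95% → €303,000 × 0.95% × 193/365 = €1,522.0562
2021-07-13 to 2021-12-31: 172 days at 3.95% → €303,000 × 3.95% × 172/365 = €5,639.9507
Total = €7,162.0068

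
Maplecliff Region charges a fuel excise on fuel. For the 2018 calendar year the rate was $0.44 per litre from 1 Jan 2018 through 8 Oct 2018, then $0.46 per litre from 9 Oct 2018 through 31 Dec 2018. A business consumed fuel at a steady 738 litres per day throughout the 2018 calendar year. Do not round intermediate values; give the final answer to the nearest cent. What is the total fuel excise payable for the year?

$119,762.64

1 Jan – 8 Oct 2018: 281 days × 738 litres/day = 207,378 litres at $0.44/litre → $91,246.32
9 Oct – 31 Dec 2018: 84 days × 738 litres/day = 61,992 litres at $0.46/litre → $28,516.32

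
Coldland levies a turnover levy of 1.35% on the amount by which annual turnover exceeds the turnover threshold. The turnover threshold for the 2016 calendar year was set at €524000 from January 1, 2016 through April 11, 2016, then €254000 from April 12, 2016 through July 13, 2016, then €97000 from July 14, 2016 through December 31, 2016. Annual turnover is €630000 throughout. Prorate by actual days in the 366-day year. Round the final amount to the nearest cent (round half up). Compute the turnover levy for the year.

January 1 – April 11, 2016: 102 days, exemption €524000 → (€630000 − €524000) × 1.35% × 102/366 = €398.8033
April 12 – July 13, 2016: 93 days, exemption €254000 → (€630000 − €254000) × 1.35% × 93/366 = €1289.8033
July 14 – December 31, 2016: 171 days, exemption €97000 → (€630000 − €97000) × 1.35% × 171/366 = €3361.8320
Total = €5050.4385

€5050.44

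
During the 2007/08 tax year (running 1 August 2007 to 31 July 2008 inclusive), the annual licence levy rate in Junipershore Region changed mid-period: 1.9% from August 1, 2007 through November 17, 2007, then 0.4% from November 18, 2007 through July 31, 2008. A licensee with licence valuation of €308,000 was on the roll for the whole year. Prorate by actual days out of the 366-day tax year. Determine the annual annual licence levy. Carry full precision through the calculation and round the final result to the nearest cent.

€2,607.90

August 1 – November 17, 2007: 109 days at 1.9% → €308,000 × 1.9% × 109/366 = €1,742.8087
November 18, 2007 – July 31, 2008: 257 days at 0.4% → €308,000 × 0.4% × 257/366 = €865.0929
Total = €2,607.9016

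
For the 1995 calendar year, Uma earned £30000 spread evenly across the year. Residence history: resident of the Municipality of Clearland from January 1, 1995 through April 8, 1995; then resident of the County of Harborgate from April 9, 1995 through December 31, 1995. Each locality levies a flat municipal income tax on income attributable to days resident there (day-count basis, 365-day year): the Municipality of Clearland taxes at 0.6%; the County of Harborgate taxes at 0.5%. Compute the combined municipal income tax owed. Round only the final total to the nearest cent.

The Municipality of Clearland, January 1 – April 8, 1995: 98 days → £30000 × 0.6% × 98/365 = £48.3288
The County of Harborgate, April 9 – December 31, 1995: 267 days → £30000 × 0.5% × 267/365 = £109.7260
Total = £158.0548

£158.05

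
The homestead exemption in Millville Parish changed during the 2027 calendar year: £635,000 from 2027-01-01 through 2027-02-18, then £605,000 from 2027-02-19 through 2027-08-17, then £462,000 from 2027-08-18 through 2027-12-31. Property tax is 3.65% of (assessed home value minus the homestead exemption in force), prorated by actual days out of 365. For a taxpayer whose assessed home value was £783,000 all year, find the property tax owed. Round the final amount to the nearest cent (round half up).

2027-01-01 to 2027-02-18: 49 days, exemption £635,000 → (£783,000 − £635,000) × 3.65% × 49/365 = £725.2000
2027-02-19 to 2027-08-17: 180 days, exemption £605,000 → (£783,000 − £605,000) × 3.65% × 180/365 = £3,204.0000
2027-08-18 to 2027-12-31: 136 days, exemption £462,000 → (£783,000 − £462,000) × 3.65% × 136/365 = £4,365.6000
Total = £8,294.8000

£8,294.80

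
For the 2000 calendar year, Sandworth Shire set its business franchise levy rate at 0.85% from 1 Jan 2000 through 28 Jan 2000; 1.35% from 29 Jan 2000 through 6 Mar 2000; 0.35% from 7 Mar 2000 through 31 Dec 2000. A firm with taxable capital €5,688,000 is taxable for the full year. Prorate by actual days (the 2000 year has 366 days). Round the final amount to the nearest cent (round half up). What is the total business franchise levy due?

€27,989.31

1 Jan – 28 Jan 2000: 28 days at 0.85% → €5,688,000 × 0.85% × 28/366 = €3,698.7541
29 Jan – 6 Mar 2000: 38 days at 1.35% → €5,688,000 × 1.35% × 38/366 = €7,972.5246
7 Mar – 31 Dec 2000: 300 days at 0.35% → €5,688,000 × 0.35% × 300/366 = €16,318.0328
Total = €27,989.3115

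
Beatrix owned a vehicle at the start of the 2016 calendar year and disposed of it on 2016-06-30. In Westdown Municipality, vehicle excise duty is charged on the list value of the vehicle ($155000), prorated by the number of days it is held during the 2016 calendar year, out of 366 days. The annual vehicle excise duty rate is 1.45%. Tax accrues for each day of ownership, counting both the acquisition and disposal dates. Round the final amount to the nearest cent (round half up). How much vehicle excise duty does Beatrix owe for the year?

Days held (2016-01-01 to 2016-06-30): 182 out of 366
Tax = $155000 × 1.45% × 182/366 = $1117.6093

$1117.61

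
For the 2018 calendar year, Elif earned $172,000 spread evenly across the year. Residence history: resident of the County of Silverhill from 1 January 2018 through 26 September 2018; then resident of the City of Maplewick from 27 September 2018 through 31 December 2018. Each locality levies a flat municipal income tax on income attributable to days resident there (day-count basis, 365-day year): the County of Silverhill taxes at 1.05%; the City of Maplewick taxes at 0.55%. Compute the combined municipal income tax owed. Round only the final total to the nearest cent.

The County of Silverhill, 1 January – 26 September 2018: 269 days → $172,000 × 1.05% × 269/365 = $1,330.9973
The City of Maplewick, 27 September – 31 December 2018: 96 days → $172,000 × 0.55% × 96/365 = $248.8110
Total = $1,579.8082

$1,579.81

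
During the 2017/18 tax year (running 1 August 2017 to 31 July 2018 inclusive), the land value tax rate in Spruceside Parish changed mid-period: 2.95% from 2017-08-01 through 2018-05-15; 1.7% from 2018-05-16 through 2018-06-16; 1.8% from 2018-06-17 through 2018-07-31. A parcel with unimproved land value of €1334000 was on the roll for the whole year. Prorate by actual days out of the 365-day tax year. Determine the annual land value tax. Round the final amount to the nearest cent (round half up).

€35999.73

2017-08-01 to 2018-05-15: 288 days at 2.95% → €1334000 × 2.95% × 288/365 = €31051.1342
2018-05-16 to 2018-06-16: 32 days at 1.7% → €1334000 × 1.7% × 32/365 = €1988.2082
2018-06-17 to 2018-07-31: 45 days at 1.8% → €1334000 × 1.8% × 45/365 = €2960.3836
Total = €35999.7260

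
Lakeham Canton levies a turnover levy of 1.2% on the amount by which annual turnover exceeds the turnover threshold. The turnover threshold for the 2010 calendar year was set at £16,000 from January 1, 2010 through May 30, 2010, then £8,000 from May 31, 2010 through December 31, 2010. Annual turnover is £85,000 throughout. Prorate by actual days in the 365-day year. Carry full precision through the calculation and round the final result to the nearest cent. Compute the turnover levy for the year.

£884.55

January 1 – May 30, 2010: 150 days, exemption £16,000 → (£85,000 − £16,000) × 1.2% × 150/365 = £340.2740
May 31 – December 31, 2010: 215 days, exemption £8,000 → (£85,000 − £8,000) × 1.2% × 215/365 = £544.2740
Total = £884.5479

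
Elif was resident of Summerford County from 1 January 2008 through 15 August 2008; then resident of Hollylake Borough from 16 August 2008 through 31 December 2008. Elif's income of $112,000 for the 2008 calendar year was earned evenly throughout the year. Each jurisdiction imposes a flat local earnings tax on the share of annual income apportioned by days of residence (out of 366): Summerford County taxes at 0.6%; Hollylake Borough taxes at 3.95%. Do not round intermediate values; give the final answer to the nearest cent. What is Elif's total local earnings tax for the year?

$2,086.69

Summerford County, 1 January – 15 August 2008: 228 days → $112,000 × 0.6% × 228/366 = $418.6230
Hollylake Borough, 16 August – 31 December 2008: 138 days → $112,000 × 3.95% × 138/366 = $1,668.0656
Total = $2,086.6885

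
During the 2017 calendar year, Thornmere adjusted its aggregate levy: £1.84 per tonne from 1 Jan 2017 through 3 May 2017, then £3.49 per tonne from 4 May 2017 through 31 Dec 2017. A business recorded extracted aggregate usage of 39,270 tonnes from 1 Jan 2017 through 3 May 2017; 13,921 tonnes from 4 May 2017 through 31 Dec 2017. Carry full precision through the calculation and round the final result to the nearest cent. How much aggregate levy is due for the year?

£120,841.09

1 Jan – 3 May 2017: 39,270 tonnes at £1.84/tonne → £72,256.80
4 May – 31 Dec 2017: 13,921 tonnes at £3.49/tonne → £48,584.29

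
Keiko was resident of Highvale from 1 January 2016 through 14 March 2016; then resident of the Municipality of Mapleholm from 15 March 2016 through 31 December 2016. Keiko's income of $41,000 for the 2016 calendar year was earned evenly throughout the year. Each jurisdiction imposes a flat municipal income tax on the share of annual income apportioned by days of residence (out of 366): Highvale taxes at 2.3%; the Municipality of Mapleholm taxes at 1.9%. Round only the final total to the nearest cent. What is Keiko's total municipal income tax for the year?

$812.16

Highvale, 1 January – 14 March 2016: 74 days → $41,000 × 2.3% × 74/366 = $190.6612
The Municipality of Mapleholm, 15 March – 31 December 2016: 292 days → $41,000 × 1.9% × 292/366 = $621.4973
Total = $812.1585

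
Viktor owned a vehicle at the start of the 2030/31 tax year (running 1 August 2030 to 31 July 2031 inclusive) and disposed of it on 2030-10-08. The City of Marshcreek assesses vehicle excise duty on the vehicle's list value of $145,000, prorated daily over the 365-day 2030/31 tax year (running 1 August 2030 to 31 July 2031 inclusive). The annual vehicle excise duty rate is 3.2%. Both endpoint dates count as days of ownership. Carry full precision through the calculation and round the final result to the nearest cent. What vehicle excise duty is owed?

Days held (2030-08-01 to 2030-10-08): 69 out of 365
Tax = $145,000 × 3.2% × 69/365 = $877.1507

$877.15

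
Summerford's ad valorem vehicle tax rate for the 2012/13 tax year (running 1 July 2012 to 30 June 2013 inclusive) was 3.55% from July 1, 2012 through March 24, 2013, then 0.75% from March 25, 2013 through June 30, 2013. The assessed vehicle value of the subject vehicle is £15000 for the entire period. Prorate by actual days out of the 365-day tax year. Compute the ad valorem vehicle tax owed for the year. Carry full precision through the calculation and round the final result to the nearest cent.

July 1, 2012 – March 24, 2013: 267 days at 3.55% → £15000 × 3.55% × 267/365 = £389.5274
March 25 – June 30, 2013: 98 days at 0.75% → £15000 × 0.75% × 98/365 = £30.2055
Total = £419.7329

£419.73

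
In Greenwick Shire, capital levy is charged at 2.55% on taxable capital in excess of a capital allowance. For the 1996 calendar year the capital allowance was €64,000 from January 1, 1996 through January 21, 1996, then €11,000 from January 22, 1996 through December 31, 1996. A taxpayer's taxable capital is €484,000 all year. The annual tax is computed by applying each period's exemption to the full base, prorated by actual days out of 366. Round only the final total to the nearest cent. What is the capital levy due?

€11,983.95

January 1 – January 21, 1996: 21 days, exemption €64,000 → (€484,000 − €64,000) × 2.55% × 21/366 = €614.5082
January 22 – December 31, 1996: 345 days, exemption €11,000 → (€484,000 − €11,000) × 2.55% × 345/366 = €11,369.4467
Total = €11,983.9549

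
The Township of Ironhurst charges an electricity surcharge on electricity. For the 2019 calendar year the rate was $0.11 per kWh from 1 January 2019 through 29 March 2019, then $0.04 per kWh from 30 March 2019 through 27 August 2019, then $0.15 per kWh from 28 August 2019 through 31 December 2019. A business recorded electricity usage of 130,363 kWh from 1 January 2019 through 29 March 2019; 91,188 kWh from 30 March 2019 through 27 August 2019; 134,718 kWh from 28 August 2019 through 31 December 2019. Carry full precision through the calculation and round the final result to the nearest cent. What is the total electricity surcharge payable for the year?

1 January – 29 March 2019: 130,363 kWh at $0.11/kWh → $14,339.93
30 March – 27 August 2019: 91,188 kWh at $0.04/kWh → $3,647.52
28 August – 31 December 2019: 134,718 kWh at $0.15/kWh → $20,207.70

$38,195.15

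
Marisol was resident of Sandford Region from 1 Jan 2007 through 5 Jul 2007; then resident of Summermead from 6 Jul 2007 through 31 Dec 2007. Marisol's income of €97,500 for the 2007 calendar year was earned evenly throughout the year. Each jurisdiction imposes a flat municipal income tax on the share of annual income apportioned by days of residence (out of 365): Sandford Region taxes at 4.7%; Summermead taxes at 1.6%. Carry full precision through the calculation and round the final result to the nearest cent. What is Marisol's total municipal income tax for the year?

€3,100.23

Sandford Region, 1 Jan – 5 Jul 2007: 186 days → €97,500 × 4.7% × 186/365 = €2,335.1918
Summermead, 6 Jul – 31 Dec 2007: 179 days → €97,500 × 1.6% × 179/365 = €765.0411
Total = €3,100.2329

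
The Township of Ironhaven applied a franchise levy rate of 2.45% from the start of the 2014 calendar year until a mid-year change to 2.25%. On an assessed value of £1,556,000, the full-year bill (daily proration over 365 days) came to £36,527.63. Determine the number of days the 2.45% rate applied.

178 days

Let d = days at the first rate; then 365 − d days at the second rate.
£1,556,000 × [2.45%·d + 2.25%·(365−d)] / 365 = £36,527.63
Solving gives d = 178, so the new rate took effect on 28 June 2014.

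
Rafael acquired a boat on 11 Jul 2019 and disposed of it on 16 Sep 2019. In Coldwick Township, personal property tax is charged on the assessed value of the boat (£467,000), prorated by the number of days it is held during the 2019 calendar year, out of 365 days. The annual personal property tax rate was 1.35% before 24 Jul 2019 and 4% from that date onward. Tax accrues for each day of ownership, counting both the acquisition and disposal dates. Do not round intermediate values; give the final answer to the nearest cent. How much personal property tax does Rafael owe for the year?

11 Jul – 23 Jul 2019: 13 days at 1.35% → £467,000 × 1.35% × 13/365 = £224.5438
24 Jul – 16 Sep 2019: 55 days at 4% → £467,000 × 4% × 55/365 = £2,814.7945
Total = £3,039.3384

£3,039.34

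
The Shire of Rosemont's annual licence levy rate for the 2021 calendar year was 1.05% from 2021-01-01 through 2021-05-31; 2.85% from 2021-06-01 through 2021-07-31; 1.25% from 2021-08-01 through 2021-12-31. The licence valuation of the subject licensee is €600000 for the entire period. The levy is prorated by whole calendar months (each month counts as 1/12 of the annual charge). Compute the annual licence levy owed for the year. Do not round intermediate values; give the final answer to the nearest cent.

€8600.00

2021-01-01 to 2021-05-31: 5 months at 1.05% → €600000 × 1.05% × 5/12 = €2625.0000
2021-06-01 to 2021-07-31: 2 months at 2.85% → €600000 × 2.85% × 2/12 = €2850.0000
2021-08-01 to 2021-12-31: 5 months at 1.25% → €600000 × 1.25% × 5/12 = €3125.0000
Total = €8600.0000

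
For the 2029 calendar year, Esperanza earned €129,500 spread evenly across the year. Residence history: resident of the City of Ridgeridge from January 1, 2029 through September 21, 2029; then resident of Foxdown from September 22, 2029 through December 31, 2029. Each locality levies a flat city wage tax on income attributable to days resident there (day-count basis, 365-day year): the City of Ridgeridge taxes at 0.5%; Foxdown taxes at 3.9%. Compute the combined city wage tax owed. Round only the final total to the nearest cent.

The City of Ridgeridge, January 1 – September 21, 2029: 264 days → €129,500 × 0.5% × 264/365 = €468.3288
Foxdown, September 22 – December 31, 2029: 101 days → €129,500 × 3.9% × 101/365 = €1,397.5356
Total = €1,865.8644

€1,865.86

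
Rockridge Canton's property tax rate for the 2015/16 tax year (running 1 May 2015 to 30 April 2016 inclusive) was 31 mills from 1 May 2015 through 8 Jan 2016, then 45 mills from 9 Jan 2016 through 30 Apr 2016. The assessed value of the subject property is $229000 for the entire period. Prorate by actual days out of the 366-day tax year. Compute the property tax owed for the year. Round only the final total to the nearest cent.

1 May 2015 – 8 Jan 2016: 253 days at 31 mills → $229000 × 3.1% × 253/366 = $4907.2322
9 Jan – 30 Apr 2016: 113 days at 45 mills → $229000 × 4.5% × 113/366 = $3181.5984
Total = $8088.8306

$8088.83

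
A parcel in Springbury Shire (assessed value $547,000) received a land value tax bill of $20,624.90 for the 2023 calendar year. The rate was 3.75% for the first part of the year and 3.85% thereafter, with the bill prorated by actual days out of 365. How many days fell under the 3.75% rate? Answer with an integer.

Let d = days at the first rate; then 365 − d days at the second rate.
$547,000 × [3.75%·d + 3.85%·(365−d)] / 365 = $20,624.90
Solving gives d = 290, so the new rate took effect on October 18, 2023.

290 days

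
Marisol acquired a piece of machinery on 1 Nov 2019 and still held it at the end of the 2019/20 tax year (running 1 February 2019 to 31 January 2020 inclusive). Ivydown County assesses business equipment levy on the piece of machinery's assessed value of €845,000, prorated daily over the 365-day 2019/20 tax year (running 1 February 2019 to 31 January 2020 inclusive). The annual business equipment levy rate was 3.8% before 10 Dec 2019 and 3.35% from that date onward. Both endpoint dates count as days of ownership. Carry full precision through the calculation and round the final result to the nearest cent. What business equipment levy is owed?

1 Nov – 9 Dec 2019: 39 days at 3.8% → €845,000 × 3.8% × 39/365 = €3,430.9315
10 Dec 2019 – 31 Jan 2020: 53 days at 3.35% → €845,000 × 3.35% × 53/365 = €4,110.4041
Total = €7,541.3356

€7,541.34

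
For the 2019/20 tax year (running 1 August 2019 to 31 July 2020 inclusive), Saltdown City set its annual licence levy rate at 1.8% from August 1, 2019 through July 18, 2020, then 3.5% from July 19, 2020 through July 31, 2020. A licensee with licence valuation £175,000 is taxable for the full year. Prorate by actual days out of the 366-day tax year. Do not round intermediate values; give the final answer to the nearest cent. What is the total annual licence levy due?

August 1, 2019 – July 18, 2020: 353 days at 1.8% → £175,000 × 1.8% × 353/366 = £3,038.1148
July 19 – July 31, 2020: 13 days at 3.5% → £175,000 × 3.5% × 13/366 = £217.5546
Total = £3,255.6694

£3,255.67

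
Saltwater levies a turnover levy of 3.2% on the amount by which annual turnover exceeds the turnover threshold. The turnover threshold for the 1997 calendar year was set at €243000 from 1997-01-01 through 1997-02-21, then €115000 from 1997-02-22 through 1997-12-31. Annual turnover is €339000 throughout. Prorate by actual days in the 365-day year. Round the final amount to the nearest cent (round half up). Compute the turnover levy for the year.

€6584.46

1997-01-01 to 1997-02-21: 52 days, exemption €243000 → (€339000 − €243000) × 3.2% × 52/365 = €437.6548
1997-02-22 to 1997-12-31: 313 days, exemption €115000 → (€339000 − €115000) × 3.2% × 313/365 = €6146.8055
Total = €6584.4603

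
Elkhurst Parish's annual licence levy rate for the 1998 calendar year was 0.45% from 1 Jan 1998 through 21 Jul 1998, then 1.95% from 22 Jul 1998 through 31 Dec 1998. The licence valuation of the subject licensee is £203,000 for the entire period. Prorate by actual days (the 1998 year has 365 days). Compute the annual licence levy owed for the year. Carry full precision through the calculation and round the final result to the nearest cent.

£2,273.32

1 Jan – 21 Jul 1998: 202 days at 0.45% → £203,000 × 0.45% × 202/365 = £505.5534
22 Jul – 31 Dec 1998: 163 days at 1.95% → £203,000 × 1.95% × 163/365 = £1,767.7685
Total = £2,273.3219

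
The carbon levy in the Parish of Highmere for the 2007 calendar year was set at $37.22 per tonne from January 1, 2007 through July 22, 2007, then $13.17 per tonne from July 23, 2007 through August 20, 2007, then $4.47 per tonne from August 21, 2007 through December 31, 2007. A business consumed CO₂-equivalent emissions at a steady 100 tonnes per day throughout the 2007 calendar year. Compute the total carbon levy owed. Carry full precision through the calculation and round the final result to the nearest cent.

$853,210.00

January 1 – July 22, 2007: 203 days × 100 tonnes/day = 20,300 tonnes at $37.22/tonne → $755,566.00
July 23 – August 20, 2007: 29 days × 100 tonnes/day = 2,900 tonnes at $13.17/tonne → $38,193.00
August 21 – December 31, 2007: 133 days × 100 tonnes/day = 13,300 tonnes at $4.47/tonne → $59,451.00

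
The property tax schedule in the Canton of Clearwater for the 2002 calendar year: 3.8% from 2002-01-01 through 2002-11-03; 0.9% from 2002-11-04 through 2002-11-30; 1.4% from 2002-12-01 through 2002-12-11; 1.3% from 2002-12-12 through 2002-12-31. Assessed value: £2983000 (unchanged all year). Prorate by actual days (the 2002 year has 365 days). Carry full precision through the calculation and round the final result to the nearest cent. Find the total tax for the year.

£100710.98

2002-01-01 to 2002-11-03: 307 days at 3.8% → £2983000 × 3.8% × 307/365 = £95341.5836
2002-11-04 to 2002-11-30: 27 days at 0.9% → £2983000 × 0.9% × 27/365 = £1985.9425
2002-12-01 to 2002-12-11: 11 days at 1.4% → £2983000 × 1.4% × 11/365 = £1258.5808
2002-12-12 to 2002-12-31: 20 days at 1.3% → £2983000 × 1.3% × 20/365 = £2124.8767
Total = £100710.9836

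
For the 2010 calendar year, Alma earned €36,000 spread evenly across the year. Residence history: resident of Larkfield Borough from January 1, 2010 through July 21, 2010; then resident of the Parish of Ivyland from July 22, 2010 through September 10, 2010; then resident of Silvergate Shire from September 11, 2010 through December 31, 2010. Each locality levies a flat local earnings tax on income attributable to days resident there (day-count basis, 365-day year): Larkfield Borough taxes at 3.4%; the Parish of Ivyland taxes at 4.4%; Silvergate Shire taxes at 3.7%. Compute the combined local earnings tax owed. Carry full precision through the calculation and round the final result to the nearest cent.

€1,307.44

Larkfield Borough, January 1 – July 21, 2010: 202 days → €36,000 × 3.4% × 202/365 = €677.3918
The Parish of Ivyland, July 22 – September 10, 2010: 51 days → €36,000 × 4.4% × 51/365 = €221.3260
Silvergate Shire, September 11 – December 31, 2010: 112 days → €36,000 × 3.7% × 112/365 = €408.7233
Total = €1,307.4411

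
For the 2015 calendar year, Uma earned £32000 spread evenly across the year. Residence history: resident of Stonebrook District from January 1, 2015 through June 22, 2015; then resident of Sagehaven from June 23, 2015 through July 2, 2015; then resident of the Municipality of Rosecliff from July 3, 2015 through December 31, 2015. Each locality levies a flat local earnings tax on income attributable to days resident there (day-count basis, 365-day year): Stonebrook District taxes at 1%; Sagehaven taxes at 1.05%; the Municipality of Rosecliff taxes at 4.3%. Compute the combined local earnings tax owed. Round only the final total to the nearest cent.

£846.99

Stonebrook District, January 1 – June 22, 2015: 173 days → £32000 × 1% × 173/365 = £151.6712
Sagehaven, June 23 – July 2, 2015: 10 days → £32000 × 1.05% × 10/365 = £9.2055
The Municipality of Rosecliff, July 3 – December 31, 2015: 182 days → £32000 × 4.3% × 182/365 = £686.1151
Total = £846.9918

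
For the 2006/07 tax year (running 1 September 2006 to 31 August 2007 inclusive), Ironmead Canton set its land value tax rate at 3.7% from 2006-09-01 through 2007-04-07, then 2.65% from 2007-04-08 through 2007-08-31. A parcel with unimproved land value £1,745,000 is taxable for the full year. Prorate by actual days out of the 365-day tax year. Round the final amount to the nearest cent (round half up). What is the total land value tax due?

2006-09-01 to 2007-04-07: 219 days at 3.7% → £1,745,000 × 3.7% × 219/365 = £38,739.0000
2007-04-08 to 2007-08-31: 146 days at 2.65% → £1,745,000 × 2.65% × 146/365 = £18,497.0000
Total = £57,236.0000

£57,236.00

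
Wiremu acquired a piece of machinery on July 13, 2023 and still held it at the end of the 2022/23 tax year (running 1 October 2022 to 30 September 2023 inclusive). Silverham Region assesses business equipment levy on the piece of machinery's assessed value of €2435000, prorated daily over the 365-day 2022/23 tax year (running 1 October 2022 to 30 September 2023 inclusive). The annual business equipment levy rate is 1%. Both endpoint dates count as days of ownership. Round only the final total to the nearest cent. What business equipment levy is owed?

Days held (July 13 – September 30, 2023): 80 out of 365
Tax = €2435000 × 1% × 80/365 = €5336.9863

€5336.99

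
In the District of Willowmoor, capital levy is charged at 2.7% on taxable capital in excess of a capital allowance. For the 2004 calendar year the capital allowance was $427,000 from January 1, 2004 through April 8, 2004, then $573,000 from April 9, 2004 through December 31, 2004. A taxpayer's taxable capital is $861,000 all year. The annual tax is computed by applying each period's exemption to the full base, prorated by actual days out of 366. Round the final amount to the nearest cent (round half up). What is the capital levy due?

$8,842.28

January 1 – April 8, 2004: 99 days, exemption $427,000 → ($861,000 − $427,000) × 2.7% × 99/366 = $3,169.6230
April 9 – December 31, 2004: 267 days, exemption $573,000 → ($861,000 − $573,000) × 2.7% × 267/366 = $5,672.6557
Total = $8,842.2787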